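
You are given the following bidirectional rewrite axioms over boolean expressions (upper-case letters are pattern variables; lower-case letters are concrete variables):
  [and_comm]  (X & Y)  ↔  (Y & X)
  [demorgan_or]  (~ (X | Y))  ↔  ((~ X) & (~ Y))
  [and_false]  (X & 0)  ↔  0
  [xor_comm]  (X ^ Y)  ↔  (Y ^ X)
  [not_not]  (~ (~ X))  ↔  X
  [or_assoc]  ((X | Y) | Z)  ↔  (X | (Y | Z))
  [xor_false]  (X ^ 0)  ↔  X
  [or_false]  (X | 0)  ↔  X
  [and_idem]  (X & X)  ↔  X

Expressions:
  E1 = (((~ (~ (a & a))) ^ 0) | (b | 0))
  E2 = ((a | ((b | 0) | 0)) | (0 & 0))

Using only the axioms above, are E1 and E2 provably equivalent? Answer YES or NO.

1. [xor_false →] ((~ (~ (a & a))) ^ 0)  →  (~ (~ (a & a)));  E1 = ((~ (~ (a & a))) | (b | 0))
2. [and_idem →] (a & a)  →  a;  E1 = ((~ (~ a)) | (b | 0))
3. [not_not →] (~ (~ a))  →  a;  E1 = (a | (b | 0))
4. [or_false ←] (a | (b | 0))  →  ((a | (b | 0)) | 0)
5. [or_false ←] (b | 0)  →  ((b | 0) | 0);  E1 = ((a | ((b | 0) | 0)) | 0)
6. [and_idem ←] 0  →  (0 & 0);  this is E2

YES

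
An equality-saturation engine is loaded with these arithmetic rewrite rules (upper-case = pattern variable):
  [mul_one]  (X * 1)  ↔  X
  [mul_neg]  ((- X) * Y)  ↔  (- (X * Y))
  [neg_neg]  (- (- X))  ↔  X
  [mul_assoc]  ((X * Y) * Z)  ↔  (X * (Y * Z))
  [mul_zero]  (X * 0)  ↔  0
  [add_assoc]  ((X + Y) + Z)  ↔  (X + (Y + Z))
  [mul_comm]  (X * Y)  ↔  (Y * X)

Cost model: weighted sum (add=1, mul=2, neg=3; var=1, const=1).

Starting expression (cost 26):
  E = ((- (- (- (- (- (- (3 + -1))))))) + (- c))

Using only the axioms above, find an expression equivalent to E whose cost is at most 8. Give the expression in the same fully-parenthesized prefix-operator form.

(1) (- (- (- (3 + -1))))  =[neg_neg →]=  (- (3 + -1))    ⊢ ((- (- (- (- (3 + -1))))) + (- c))
(2) (- (- (3 + -1)))  =[neg_neg →]=  (3 + -1)    ⊢ ((- (- (3 + -1))) + (- c))
(3) (- (- (3 + -1)))  =[neg_neg →]=  (3 + -1)    ⊢ cost 8, within 8

((3 + -1) + (- c))   [cost 8]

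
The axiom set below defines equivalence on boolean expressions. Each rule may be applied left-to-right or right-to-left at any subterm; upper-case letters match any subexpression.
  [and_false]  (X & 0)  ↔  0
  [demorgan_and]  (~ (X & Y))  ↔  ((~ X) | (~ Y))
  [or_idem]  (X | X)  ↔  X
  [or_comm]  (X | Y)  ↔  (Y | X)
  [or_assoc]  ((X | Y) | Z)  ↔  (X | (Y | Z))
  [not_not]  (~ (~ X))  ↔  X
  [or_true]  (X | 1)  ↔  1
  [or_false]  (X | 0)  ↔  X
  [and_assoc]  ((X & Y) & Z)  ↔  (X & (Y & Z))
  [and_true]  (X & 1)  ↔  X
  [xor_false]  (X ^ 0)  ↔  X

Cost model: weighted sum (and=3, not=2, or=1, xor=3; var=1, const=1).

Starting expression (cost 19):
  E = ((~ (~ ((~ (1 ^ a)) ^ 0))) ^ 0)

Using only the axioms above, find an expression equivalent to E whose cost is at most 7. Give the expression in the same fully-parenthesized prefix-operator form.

step 1: xor_false (→) rewrites ((~ (1 ^ a)) ^ 0) into (~ (1 ^ a)), now ((~ (~ (~ (1 ^ a)))) ^ 0)
step 2: not_not (→) rewrites (~ (~ (1 ^ a))) into (1 ^ a), now ((~ (1 ^ a)) ^ 0)
step 3: xor_false (→) rewrites ((~ (1 ^ a)) ^ 0) into (~ (1 ^ a)), reaching cost 7 (bound 7)

(~ (1 ^ a))   [cost 7]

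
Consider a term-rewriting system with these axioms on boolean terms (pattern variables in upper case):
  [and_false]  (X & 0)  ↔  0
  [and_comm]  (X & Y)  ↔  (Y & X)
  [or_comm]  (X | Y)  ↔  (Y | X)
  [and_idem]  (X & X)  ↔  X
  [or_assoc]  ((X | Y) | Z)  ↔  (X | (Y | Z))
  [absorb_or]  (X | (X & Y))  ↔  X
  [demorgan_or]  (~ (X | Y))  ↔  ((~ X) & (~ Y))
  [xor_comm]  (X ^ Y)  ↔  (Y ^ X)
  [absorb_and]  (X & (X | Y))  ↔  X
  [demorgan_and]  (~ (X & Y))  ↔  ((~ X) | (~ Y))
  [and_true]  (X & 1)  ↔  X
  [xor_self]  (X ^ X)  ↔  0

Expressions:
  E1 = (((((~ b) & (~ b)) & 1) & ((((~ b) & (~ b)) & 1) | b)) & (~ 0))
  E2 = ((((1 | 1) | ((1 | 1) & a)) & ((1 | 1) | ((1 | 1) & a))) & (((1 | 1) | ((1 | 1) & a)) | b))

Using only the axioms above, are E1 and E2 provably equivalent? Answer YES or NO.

The axioms are sound identities: if E1 ↔* E2 then E1 and E2 evaluate identically under any assignment.
Under a=0, b=1: E1 evaluates to 0, E2 to 1. Distinct ⇒ no rewrite sequence connects them.

NO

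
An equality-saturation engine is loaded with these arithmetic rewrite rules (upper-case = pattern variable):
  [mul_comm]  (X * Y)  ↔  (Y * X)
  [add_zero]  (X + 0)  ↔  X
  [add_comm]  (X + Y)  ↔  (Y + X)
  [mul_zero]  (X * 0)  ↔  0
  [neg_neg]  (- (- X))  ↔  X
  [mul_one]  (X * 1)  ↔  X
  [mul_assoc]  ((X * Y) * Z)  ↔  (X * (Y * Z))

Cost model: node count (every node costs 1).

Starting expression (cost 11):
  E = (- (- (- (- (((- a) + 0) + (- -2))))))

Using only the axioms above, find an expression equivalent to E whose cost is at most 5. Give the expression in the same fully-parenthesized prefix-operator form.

(1) ((- a) + 0)  =[add_zero →]=  (- a)    ⊢ (- (- (- (- ((- a) + (- -2))))))
(2) (- (- ((- a) + (- -2))))  =[neg_neg →]=  ((- a) + (- -2))    ⊢ (- (- ((- a) + (- -2))))
(3) (- (- ((- a) + (- -2))))  =[neg_neg →]=  ((- a) + (- -2))    ⊢ cost 5, within 5

((- a) + (- -2))   [cost 5]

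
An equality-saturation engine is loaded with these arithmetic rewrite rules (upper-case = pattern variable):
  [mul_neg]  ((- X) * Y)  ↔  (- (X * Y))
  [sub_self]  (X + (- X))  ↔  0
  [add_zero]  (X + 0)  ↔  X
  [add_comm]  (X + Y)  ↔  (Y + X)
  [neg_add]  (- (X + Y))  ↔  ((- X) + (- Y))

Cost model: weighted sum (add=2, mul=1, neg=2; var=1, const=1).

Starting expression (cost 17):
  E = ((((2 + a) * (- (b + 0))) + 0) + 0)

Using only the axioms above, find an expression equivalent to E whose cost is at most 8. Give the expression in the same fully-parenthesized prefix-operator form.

step 1: add_zero (→) rewrites (b + 0) into b, now ((((2 + a) * (- b)) + 0) + 0)
step 2: add_zero (→) rewrites (((2 + a) * (- b)) + 0) into ((2 + a) * (- b)), now (((2 + a) * (- b)) + 0)
step 3: add_zero (→) rewrites (((2 + a) * (- b)) + 0) into ((2 + a) * (- b)), reaching cost 8 (bound 8)

((2 + a) * (- b))   [cost 8]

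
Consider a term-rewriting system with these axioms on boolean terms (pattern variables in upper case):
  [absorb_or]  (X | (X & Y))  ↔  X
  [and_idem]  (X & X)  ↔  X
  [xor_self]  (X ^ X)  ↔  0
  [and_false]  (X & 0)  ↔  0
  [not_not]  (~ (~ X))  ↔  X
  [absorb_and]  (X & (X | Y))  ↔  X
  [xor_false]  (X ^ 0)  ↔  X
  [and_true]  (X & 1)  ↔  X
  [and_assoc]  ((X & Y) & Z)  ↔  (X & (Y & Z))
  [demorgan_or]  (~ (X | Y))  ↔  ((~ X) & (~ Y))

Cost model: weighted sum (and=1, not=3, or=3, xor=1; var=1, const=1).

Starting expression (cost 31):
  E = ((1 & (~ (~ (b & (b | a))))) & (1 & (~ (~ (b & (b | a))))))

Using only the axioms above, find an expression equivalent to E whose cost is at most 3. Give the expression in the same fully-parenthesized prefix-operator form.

(1) ((1 & (~ (~ (b & (b | a))))) & (1 & (~ (~ (b & (b | a))))))  =[and_idem →]=  (1 & (~ (~ (b & (b | a)))))
(2) (b & (b | a))  =[absorb_and →]=  b    ⊢ (1 & (~ (~ b)))
(3) (~ (~ b))  =[not_not →]=  b    ⊢ cost 3, within 3

(1 & b)   [cost 3]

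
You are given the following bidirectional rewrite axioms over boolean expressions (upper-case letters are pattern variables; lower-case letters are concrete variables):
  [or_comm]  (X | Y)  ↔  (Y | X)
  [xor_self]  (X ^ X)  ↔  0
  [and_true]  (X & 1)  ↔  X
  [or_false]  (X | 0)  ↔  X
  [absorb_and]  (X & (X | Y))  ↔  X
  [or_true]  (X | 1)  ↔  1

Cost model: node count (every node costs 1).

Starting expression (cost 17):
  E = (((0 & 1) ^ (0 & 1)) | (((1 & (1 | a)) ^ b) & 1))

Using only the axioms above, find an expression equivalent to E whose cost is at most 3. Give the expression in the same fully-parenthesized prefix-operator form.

(1) (1 & (1 | a))  =[absorb_and →]=  1    ⊢ (((0 & 1) ^ (0 & 1)) | ((1 ^ b) & 1))
(2) (0 & 1)  =[and_true →]=  0    ⊢ (((0 & 1) ^ 0) | ((1 ^ b) & 1))
(3) (((0 & 1) ^ 0) | ((1 ^ b) & 1))  =[or_comm →]=  (((1 ^ b) & 1) | ((0 & 1) ^ 0))
(4) (0 & 1)  =[and_true →]=  0    ⊢ (((1 ^ b) & 1) | (0 ^ 0))
(5) (0 ^ 0)  =[xor_self →]=  0    ⊢ (((1 ^ b) & 1) | 0)
(6) ((1 ^ b) & 1)  =[and_true →]=  (1 ^ b)    ⊢ ((1 ^ b) | 0)
(7) ((1 ^ b) | 0)  =[or_false →]=  (1 ^ b)    ⊢ cost 3, within 3

(1 ^ b)   [cost 3]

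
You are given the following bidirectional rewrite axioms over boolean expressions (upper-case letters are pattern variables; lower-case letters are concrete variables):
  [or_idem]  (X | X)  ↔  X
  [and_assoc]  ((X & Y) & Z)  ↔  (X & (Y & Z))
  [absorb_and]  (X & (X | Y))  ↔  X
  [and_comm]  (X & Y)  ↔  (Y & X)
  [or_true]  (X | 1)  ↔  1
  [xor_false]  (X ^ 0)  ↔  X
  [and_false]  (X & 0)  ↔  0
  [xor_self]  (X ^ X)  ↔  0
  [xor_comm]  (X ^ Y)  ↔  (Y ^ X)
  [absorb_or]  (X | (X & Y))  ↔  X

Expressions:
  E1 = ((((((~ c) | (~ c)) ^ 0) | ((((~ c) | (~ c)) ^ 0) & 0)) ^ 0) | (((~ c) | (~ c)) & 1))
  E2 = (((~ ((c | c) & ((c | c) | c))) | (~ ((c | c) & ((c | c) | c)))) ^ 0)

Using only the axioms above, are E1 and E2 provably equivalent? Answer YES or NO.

YES

1. [absorb_or →] ((((~ c) | (~ c)) ^ 0) | ((((~ c) | (~ c)) ^ 0) & 0))  →  (((~ c) | (~ c)) ^ 0);  E1 = (((((~ c) | (~ c)) ^ 0) ^ 0) | (((~ c) | (~ c)) & 1))
2. [xor_false →] (((~ c) | (~ c)) ^ 0)  →  ((~ c) | (~ c));  E1 = ((((~ c) | (~ c)) ^ 0) | (((~ c) | (~ c)) & 1))
3. [xor_false →] (((~ c) | (~ c)) ^ 0)  →  ((~ c) | (~ c));  E1 = (((~ c) | (~ c)) | (((~ c) | (~ c)) & 1))
4. [absorb_or →] (((~ c) | (~ c)) | (((~ c) | (~ c)) & 1))  →  ((~ c) | (~ c))
5. [or_idem →] ((~ c) | (~ c))  →  (~ c)
6. [or_idem ←] c  →  (c | c);  E1 = (~ (c | c))
7. [absorb_and ←] (c | c)  →  ((c | c) & ((c | c) | c));  E1 = (~ ((c | c) & ((c | c) | c)))
8. [xor_false ←] (~ ((c | c) & ((c | c) | c)))  →  ((~ ((c | c) & ((c | c) | c))) ^ 0)
9. [or_idem ←] (~ ((c | c) & ((c | c) | c)))  →  ((~ ((c | c) & ((c | c) | c))) | (~ ((c | c) & ((c | c) | c))));  this is E2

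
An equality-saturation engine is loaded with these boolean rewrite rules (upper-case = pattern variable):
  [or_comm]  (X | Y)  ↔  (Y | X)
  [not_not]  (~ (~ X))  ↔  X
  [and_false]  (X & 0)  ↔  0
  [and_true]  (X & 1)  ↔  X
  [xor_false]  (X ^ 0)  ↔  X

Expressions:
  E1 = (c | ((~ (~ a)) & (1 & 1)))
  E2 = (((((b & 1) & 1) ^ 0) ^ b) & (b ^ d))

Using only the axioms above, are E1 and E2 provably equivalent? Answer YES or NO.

Every axiom is a valid identity, so a rewrite proof would force E1 and E2 to agree under every assignment.
At a=0, b=0, c=1, d=0: E1 = 1 but E2 = 0; they differ, so no derivation exists.

NO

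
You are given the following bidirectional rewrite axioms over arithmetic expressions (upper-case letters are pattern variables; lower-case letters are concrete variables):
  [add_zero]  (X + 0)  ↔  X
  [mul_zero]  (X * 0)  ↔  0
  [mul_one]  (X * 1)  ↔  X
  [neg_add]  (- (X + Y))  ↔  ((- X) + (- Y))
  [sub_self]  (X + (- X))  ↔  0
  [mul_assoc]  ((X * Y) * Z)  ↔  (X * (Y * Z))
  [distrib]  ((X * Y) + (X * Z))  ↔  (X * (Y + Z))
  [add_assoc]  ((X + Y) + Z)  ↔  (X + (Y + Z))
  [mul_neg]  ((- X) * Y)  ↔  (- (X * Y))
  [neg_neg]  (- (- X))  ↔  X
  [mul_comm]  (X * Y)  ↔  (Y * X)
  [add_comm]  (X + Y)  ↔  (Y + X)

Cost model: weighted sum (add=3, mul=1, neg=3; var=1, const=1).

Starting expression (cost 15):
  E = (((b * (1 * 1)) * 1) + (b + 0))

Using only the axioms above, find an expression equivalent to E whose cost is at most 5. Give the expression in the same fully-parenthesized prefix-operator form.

(b + b)   [cost 5]

step 1: mul_one (→) rewrites (1 * 1) into 1, now (((b * 1) * 1) + (b + 0))
step 2: mul_one (→) rewrites ((b * 1) * 1) into (b * 1), now ((b * 1) + (b + 0))
step 3: mul_one (→) rewrites (b * 1) into b, now (b + (b + 0))
step 4: add_zero (→) rewrites (b + 0) into b, reaching cost 5 (bound 5)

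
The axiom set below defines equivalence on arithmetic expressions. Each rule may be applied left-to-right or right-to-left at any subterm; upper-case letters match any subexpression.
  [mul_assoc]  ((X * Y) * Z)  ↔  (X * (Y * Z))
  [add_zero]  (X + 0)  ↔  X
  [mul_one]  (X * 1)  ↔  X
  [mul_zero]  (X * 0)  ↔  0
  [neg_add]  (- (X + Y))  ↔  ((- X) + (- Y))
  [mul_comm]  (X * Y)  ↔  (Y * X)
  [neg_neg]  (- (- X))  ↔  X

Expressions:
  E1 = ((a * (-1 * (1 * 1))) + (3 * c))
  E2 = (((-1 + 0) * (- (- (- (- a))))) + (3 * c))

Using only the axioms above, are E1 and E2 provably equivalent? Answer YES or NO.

1. [mul_one →] (1 * 1)  →  1;  E1 = ((a * (-1 * 1)) + (3 * c))
2. [mul_one →] (-1 * 1)  →  -1;  E1 = ((a * -1) + (3 * c))
3. [mul_comm →] (a * -1)  →  (-1 * a);  E1 = ((-1 * a) + (3 * c))
4. [add_zero ←] -1  →  (-1 + 0);  E1 = (((-1 + 0) * a) + (3 * c))
5. [neg_neg ←] a  →  (- (- a));  E1 = (((-1 + 0) * (- (- a))) + (3 * c))
6. [neg_neg ←] (- (- a))  →  (- (- (- (- a))));  this is E2

YES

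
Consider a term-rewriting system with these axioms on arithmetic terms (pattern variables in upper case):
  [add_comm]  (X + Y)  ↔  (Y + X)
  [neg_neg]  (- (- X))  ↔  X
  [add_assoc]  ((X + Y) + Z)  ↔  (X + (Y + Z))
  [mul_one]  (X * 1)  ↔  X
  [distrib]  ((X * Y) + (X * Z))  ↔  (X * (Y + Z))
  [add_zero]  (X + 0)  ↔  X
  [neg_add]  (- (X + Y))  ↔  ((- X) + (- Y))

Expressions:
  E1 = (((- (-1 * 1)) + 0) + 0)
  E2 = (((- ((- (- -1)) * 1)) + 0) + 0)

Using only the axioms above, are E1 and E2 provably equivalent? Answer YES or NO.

1. [add_zero →] ((- (-1 * 1)) + 0)  →  (- (-1 * 1));  E1 = ((- (-1 * 1)) + 0)
2. [add_zero →] ((- (-1 * 1)) + 0)  →  (- (-1 * 1))
3. [neg_neg ←] -1  →  (- (- -1));  E1 = (- ((- (- -1)) * 1))
4. [add_zero ←] (- ((- (- -1)) * 1))  →  ((- ((- (- -1)) * 1)) + 0)
5. [add_zero ←] (- ((- (- -1)) * 1))  →  ((- ((- (- -1)) * 1)) + 0);  this is E2

YES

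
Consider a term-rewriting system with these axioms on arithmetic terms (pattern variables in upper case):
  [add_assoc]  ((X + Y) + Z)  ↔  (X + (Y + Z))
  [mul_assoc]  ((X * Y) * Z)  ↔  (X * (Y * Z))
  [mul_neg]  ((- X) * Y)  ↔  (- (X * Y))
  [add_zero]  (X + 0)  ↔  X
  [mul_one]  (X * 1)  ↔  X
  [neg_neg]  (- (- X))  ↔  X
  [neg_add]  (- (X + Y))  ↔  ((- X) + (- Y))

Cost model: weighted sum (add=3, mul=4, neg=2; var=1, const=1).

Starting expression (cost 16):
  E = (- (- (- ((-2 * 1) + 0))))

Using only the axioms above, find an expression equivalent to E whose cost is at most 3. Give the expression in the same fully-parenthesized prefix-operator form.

(- -2)   [cost 3]

step 1: neg_neg (→) rewrites (- (- ((-2 * 1) + 0))) into ((-2 * 1) + 0), now (- ((-2 * 1) + 0))
step 2: add_zero (→) rewrites ((-2 * 1) + 0) into (-2 * 1), now (- (-2 * 1))
step 3: mul_one (→) rewrites (-2 * 1) into -2, reaching cost 3 (bound 3)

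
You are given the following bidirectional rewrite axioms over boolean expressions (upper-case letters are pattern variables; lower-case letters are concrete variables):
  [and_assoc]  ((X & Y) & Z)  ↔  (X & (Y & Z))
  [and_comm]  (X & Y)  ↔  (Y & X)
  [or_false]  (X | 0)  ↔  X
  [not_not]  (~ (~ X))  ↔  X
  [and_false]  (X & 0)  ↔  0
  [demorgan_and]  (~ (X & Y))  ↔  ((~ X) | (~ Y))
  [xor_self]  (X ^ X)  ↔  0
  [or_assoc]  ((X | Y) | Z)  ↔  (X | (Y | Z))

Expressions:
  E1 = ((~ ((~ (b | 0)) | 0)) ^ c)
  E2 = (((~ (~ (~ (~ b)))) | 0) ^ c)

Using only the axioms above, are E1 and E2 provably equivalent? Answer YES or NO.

YES

1. [or_false →] (b | 0)  →  b;  E1 = ((~ ((~ b) | 0)) ^ c)
2. [or_false →] ((~ b) | 0)  →  (~ b);  E1 = ((~ (~ b)) ^ c)
3. [or_false ←] (~ (~ b))  →  ((~ (~ b)) | 0);  E1 = (((~ (~ b)) | 0) ^ c)
4. [not_not ←] b  →  (~ (~ b));  this is E2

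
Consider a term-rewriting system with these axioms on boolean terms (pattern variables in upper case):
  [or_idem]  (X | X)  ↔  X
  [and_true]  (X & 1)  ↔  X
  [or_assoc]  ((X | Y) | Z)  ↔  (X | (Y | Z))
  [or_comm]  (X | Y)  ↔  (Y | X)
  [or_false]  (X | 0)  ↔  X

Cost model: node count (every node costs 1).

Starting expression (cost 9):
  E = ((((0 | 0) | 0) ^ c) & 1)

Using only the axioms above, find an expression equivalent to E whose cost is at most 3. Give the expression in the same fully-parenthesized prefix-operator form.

(0 ^ c)   [cost 3]

1. [and_true →] ((((0 | 0) | 0) ^ c) & 1)  →  (((0 | 0) | 0) ^ c)
2. [or_assoc →] ((0 | 0) | 0)  →  (0 | (0 | 0));  E = ((0 | (0 | 0)) ^ c)
3. [or_idem →] (0 | 0)  →  0;  E = ((0 | 0) ^ c)
4. [or_idem →] (0 | 0)  →  0;  cost 3 ≤ 3, done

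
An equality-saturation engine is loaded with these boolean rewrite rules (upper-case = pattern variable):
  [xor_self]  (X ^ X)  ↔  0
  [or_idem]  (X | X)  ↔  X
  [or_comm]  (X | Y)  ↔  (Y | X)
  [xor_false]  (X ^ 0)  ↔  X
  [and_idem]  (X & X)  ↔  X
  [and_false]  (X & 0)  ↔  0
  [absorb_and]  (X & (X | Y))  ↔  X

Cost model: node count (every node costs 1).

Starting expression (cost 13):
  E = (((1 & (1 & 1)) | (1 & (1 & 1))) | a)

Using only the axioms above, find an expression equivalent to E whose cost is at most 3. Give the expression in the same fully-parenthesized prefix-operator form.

1. [or_idem →] ((1 & (1 & 1)) | (1 & (1 & 1)))  →  (1 & (1 & 1));  E = ((1 & (1 & 1)) | a)
2. [and_idem →] (1 & 1)  →  1;  E = ((1 & 1) | a)
3. [and_idem →] (1 & 1)  →  1;  cost 3 ≤ 3, done

(1 | a)   [cost 3]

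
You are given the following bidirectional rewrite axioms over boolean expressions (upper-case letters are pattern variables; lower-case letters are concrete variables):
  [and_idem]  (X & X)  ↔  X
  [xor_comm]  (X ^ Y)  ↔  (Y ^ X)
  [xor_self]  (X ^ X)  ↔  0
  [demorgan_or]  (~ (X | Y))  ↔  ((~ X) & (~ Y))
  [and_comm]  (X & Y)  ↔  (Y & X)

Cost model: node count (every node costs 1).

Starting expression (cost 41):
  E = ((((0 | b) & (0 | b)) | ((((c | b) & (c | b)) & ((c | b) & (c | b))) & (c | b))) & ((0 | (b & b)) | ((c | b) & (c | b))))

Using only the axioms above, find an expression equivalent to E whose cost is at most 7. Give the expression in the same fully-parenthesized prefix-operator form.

((0 | b) | (c | b))   [cost 7]

(1) (((c | b) & (c | b)) & ((c | b) & (c | b)))  =[and_idem →]=  ((c | b) & (c | b))    ⊢ ((((0 | b) & (0 | b)) | (((c | b) & (c | b)) & (c | b))) & ((0 | (b & b)) | ((c | b) & (c | b))))
(2) (b & b)  =[and_idem →]=  b    ⊢ ((((0 | b) & (0 | b)) | (((c | b) & (c | b)) & (c | b))) & ((0 | b) | ((c | b) & (c | b))))
(3) ((0 | b) & (0 | b))  =[and_idem →]=  (0 | b)    ⊢ (((0 | b) | (((c | b) & (c | b)) & (c | b))) & ((0 | b) | ((c | b) & (c | b))))
(4) ((c | b) & (c | b))  =[and_idem →]=  (c | b)    ⊢ (((0 | b) | ((c | b) & (c | b))) & ((0 | b) | ((c | b) & (c | b))))
(5) (((0 | b) | ((c | b) & (c | b))) & ((0 | b) | ((c | b) & (c | b))))  =[and_idem →]=  ((0 | b) | ((c | b) & (c | b)))
(6) ((c | b) & (c | b))  =[and_idem →]=  (c | b)    ⊢ cost 7, within 7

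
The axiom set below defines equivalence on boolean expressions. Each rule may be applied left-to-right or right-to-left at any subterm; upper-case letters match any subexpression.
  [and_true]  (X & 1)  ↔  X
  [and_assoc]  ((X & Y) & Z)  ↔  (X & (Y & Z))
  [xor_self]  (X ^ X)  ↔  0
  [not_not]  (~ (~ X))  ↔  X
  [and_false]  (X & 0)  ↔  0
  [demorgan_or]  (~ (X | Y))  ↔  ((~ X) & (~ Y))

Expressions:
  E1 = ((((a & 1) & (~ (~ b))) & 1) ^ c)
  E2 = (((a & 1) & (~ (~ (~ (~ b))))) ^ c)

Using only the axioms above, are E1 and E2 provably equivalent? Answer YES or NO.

(1) (a & 1)  =[and_true →]=  a    ⊢ (((a & (~ (~ b))) & 1) ^ c)
(2) ((a & (~ (~ b))) & 1)  =[and_true →]=  (a & (~ (~ b)))    ⊢ ((a & (~ (~ b))) ^ c)
(3) a  =[and_true ←]=  (a & 1)    ⊢ (((a & 1) & (~ (~ b))) ^ c)
(4) b  =[not_not ←]=  (~ (~ b))    ⊢ E2

YES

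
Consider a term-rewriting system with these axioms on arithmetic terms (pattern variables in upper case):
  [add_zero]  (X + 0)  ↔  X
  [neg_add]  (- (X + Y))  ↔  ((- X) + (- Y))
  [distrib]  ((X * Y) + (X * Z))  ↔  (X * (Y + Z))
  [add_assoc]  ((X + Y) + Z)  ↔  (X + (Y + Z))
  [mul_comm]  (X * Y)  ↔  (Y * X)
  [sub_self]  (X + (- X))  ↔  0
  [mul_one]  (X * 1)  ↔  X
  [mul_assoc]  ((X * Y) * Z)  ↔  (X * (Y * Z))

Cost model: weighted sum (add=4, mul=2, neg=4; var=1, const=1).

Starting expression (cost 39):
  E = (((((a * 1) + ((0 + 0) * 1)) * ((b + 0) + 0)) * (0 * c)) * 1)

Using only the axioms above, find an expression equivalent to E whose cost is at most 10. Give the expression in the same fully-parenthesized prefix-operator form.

((0 * c) * (a * b))   [cost 10]

1. [mul_one →] ((0 + 0) * 1)  →  (0 + 0);  E = (((((a * 1) + (0 + 0)) * ((b + 0) + 0)) * (0 * c)) * 1)
2. [add_zero →] (b + 0)  →  b;  E = (((((a * 1) + (0 + 0)) * (b + 0)) * (0 * c)) * 1)
3. [add_zero →] (0 + 0)  →  0;  E = (((((a * 1) + 0) * (b + 0)) * (0 * c)) * 1)
4. [add_zero →] (b + 0)  →  b;  E = (((((a * 1) + 0) * b) * (0 * c)) * 1)
5. [add_zero →] ((a * 1) + 0)  →  (a * 1);  E = ((((a * 1) * b) * (0 * c)) * 1)
6. [mul_comm →] (((a * 1) * b) * (0 * c))  →  ((0 * c) * ((a * 1) * b));  E = (((0 * c) * ((a * 1) * b)) * 1)
7. [mul_one →] (a * 1)  →  a;  E = (((0 * c) * (a * b)) * 1)
8. [mul_one →] (((0 * c) * (a * b)) * 1)  →  ((0 * c) * (a * b));  cost 10 ≤ 10, done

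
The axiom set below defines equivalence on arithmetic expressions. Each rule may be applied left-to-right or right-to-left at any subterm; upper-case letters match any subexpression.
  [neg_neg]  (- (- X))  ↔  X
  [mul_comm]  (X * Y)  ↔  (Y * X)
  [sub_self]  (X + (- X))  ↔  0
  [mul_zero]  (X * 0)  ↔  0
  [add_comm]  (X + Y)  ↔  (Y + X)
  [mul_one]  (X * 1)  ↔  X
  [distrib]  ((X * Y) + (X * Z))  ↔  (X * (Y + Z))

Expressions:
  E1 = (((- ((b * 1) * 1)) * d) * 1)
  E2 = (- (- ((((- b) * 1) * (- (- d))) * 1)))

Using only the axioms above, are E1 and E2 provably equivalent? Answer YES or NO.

1. [mul_one →] (b * 1)  →  b;  E1 = (((- (b * 1)) * d) * 1)
2. [mul_comm →] ((- (b * 1)) * d)  →  (d * (- (b * 1)));  E1 = ((d * (- (b * 1))) * 1)
3. [mul_one →] (b * 1)  →  b;  E1 = ((d * (- b)) * 1)
4. [mul_one →] ((d * (- b)) * 1)  →  (d * (- b))
5. [mul_comm →] (d * (- b))  →  ((- b) * d)
6. [mul_one ←] (- b)  →  ((- b) * 1);  E1 = (((- b) * 1) * d)
7. [mul_one ←] (((- b) * 1) * d)  →  ((((- b) * 1) * d) * 1)
8. [neg_neg ←] d  →  (- (- d));  E1 = ((((- b) * 1) * (- (- d))) * 1)
9. [neg_neg ←] ((((- b) * 1) * (- (- d))) * 1)  →  (- (- ((((- b) * 1) * (- (- d))) * 1)));  this is E2

YES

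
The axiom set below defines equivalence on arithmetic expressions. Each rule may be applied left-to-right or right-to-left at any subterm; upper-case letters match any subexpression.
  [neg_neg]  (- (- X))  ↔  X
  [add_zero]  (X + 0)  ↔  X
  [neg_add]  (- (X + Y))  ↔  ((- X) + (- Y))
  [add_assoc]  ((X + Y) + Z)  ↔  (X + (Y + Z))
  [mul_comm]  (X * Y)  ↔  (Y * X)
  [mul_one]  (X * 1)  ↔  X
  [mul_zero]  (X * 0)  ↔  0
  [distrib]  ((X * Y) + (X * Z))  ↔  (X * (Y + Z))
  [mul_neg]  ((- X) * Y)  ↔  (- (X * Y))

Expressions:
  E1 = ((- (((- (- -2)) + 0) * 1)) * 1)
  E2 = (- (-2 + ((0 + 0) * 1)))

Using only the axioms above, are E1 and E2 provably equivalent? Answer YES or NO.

YES

step 1: mul_one (→) rewrites (((- (- -2)) + 0) * 1) into ((- (- -2)) + 0), now ((- ((- (- -2)) + 0)) * 1)
step 2: mul_one (→) rewrites ((- ((- (- -2)) + 0)) * 1) into (- ((- (- -2)) + 0))
step 3: add_zero (→) rewrites ((- (- -2)) + 0) into (- (- -2)), now (- (- (- -2)))
step 4: neg_neg (→) rewrites (- (- -2)) into -2, now (- -2)
step 5: add_zero (←) rewrites -2 into (-2 + 0), now (- (-2 + 0))
step 6: add_zero (←) rewrites 0 into (0 + 0), now (- (-2 + (0 + 0)))
step 7: mul_one (←) rewrites (0 + 0) into ((0 + 0) * 1), which is E2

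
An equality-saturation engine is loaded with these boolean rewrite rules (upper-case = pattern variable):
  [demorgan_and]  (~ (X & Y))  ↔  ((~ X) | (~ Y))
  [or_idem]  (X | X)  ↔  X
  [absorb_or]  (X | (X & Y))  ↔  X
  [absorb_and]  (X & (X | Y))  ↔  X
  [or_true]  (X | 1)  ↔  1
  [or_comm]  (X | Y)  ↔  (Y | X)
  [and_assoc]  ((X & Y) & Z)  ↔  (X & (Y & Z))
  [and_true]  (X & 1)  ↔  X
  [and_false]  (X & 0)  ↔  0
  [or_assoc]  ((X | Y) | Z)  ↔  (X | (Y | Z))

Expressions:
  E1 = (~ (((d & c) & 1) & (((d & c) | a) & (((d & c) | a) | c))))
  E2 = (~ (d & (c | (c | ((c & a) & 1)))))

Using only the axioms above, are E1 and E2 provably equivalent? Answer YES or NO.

step 1: absorb_and (→) rewrites (((d & c) | a) & (((d & c) | a) | c)) into ((d & c) | a), now (~ (((d & c) & 1) & ((d & c) | a)))
step 2: and_true (→) rewrites ((d & c) & 1) into (d & c), now (~ ((d & c) & ((d & c) | a)))
step 3: absorb_and (→) rewrites ((d & c) & ((d & c) | a)) into (d & c), now (~ (d & c))
step 4: or_idem (←) rewrites c into (c | c), now (~ (d & (c | c)))
step 5: absorb_or (←) rewrites c into (c | (c & a)), now (~ (d & (c | (c | (c & a)))))
step 6: and_true (←) rewrites (c & a) into ((c & a) & 1), which is E2

YES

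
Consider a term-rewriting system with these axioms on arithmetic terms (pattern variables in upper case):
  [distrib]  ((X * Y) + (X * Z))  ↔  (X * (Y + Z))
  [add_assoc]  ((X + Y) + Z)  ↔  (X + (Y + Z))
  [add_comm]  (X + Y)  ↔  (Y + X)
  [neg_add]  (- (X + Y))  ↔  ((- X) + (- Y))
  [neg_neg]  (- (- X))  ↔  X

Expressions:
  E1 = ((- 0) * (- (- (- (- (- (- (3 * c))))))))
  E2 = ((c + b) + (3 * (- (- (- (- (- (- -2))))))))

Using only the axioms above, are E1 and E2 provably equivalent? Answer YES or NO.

Every axiom is a valid identity, so a rewrite proof would force E1 and E2 to agree under every assignment.
At b=0, c=0: E1 = 0 but E2 = -6; they differ, so no derivation exists.

NO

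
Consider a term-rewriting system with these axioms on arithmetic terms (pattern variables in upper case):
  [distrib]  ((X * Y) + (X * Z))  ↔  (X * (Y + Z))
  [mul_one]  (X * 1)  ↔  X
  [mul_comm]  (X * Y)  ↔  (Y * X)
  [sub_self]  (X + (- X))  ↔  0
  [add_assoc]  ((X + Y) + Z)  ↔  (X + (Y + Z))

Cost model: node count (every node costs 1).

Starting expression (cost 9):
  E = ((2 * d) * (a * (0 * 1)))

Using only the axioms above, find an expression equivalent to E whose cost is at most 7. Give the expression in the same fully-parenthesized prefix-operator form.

step 1: mul_one (→) rewrites (0 * 1) into 0, reaching cost 7 (bound 7)

((2 * d) * (a * 0))   [cost 7]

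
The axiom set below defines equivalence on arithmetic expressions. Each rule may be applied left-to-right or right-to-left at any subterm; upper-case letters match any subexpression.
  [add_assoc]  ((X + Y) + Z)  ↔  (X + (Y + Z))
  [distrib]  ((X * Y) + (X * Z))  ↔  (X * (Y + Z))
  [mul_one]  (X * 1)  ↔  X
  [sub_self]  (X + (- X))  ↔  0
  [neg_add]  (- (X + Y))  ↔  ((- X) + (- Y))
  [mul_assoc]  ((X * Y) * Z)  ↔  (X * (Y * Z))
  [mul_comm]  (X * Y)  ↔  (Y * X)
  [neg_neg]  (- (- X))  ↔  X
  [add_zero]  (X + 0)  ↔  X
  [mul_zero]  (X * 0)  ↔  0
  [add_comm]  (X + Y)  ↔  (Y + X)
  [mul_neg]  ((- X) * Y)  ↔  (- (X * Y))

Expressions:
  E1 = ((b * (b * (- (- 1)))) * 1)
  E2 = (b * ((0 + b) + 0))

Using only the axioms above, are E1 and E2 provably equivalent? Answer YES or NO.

step 1: neg_neg (→) rewrites (- (- 1)) into 1, now ((b * (b * 1)) * 1)
step 2: mul_one (→) rewrites (b * 1) into b, now ((b * b) * 1)
step 3: mul_one (→) rewrites ((b * b) * 1) into (b * b)
step 4: add_zero (←) rewrites b into (b + 0), now (b * (b + 0))
step 5: add_comm (→) rewrites (b + 0) into (0 + b), now (b * (0 + b))
step 6: add_zero (←) rewrites (0 + b) into ((0 + b) + 0), which is E2

YES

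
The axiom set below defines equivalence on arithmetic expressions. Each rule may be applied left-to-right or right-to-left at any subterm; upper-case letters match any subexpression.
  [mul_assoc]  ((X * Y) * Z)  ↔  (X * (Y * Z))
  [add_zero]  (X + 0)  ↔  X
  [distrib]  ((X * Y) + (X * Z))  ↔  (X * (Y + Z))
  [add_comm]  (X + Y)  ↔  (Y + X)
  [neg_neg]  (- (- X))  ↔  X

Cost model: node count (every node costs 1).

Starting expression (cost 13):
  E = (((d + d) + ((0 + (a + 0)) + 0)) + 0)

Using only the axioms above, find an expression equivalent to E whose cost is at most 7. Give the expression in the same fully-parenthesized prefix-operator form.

(1) (a + 0)  =[add_zero →]=  a    ⊢ (((d + d) + ((0 + a) + 0)) + 0)
(2) (((d + d) + ((0 + a) + 0)) + 0)  =[add_zero →]=  ((d + d) + ((0 + a) + 0))
(3) ((0 + a) + 0)  =[add_zero →]=  (0 + a)    ⊢ cost 7, within 7

((d + d) + (0 + a))   [cost 7]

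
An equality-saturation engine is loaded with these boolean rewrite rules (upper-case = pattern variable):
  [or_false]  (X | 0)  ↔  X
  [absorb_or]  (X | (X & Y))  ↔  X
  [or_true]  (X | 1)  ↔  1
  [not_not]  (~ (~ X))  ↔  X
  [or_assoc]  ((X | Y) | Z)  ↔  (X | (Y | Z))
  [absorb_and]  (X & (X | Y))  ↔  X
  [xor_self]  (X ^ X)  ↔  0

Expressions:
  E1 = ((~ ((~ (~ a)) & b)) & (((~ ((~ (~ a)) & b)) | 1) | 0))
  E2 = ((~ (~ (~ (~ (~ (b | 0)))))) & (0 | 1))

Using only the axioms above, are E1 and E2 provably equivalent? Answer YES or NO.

NO

The axioms are sound identities: if E1 ↔* E2 then E1 and E2 evaluate identically under any assignment.
Under a=0, b=1: E1 evaluates to 1, E2 to 0. Distinct ⇒ no rewrite sequence connects them.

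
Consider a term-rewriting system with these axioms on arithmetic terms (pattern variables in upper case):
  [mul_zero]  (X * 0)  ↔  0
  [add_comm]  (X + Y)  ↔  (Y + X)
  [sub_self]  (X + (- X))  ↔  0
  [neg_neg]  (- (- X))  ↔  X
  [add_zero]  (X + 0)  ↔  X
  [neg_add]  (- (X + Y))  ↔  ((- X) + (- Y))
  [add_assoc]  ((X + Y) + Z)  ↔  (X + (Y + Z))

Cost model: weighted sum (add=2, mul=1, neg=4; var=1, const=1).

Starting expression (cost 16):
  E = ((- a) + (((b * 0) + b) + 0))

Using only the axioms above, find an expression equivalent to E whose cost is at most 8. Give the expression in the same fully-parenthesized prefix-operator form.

(1) (((b * 0) + b) + 0)  =[add_zero →]=  ((b * 0) + b)    ⊢ ((- a) + ((b * 0) + b))
(2) ((b * 0) + b)  =[add_comm →]=  (b + (b * 0))    ⊢ ((- a) + (b + (b * 0)))
(3) (b * 0)  =[mul_zero →]=  0    ⊢ ((- a) + (b + 0))
(4) (b + 0)  =[add_zero →]=  b    ⊢ cost 8, within 8

((- a) + b)   [cost 8]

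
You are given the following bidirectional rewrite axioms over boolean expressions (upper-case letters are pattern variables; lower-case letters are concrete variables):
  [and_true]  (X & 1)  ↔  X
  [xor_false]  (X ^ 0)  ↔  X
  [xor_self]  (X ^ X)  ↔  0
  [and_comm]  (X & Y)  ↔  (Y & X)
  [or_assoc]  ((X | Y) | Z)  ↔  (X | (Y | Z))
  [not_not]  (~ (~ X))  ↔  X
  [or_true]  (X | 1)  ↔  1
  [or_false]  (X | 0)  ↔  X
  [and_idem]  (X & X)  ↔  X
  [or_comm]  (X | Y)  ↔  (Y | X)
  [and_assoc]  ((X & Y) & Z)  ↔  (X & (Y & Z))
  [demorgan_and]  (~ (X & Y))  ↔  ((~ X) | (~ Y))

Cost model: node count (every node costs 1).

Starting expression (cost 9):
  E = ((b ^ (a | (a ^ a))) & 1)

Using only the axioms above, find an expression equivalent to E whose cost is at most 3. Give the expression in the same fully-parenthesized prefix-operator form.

(1) ((b ^ (a | (a ^ a))) & 1)  =[and_true →]=  (b ^ (a | (a ^ a)))
(2) (a ^ a)  =[xor_self →]=  0    ⊢ (b ^ (a | 0))
(3) (a | 0)  =[or_false →]=  a    ⊢ cost 3, within 3

(b ^ a)   [cost 3]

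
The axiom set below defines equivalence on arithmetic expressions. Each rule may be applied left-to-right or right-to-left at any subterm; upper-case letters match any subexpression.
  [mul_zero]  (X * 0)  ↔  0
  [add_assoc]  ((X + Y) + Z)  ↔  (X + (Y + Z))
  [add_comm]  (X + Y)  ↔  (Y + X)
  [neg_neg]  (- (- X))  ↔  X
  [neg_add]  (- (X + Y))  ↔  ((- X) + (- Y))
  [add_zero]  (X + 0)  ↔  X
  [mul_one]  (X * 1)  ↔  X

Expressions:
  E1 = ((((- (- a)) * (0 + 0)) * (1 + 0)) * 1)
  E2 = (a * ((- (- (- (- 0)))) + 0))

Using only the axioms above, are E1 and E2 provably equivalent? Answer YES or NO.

(1) ((((- (- a)) * (0 + 0)) * (1 + 0)) * 1)  =[mul_one →]=  (((- (- a)) * (0 + 0)) * (1 + 0))
(2) (1 + 0)  =[add_zero →]=  1    ⊢ (((- (- a)) * (0 + 0)) * 1)
(3) (0 + 0)  =[add_zero →]=  0    ⊢ (((- (- a)) * 0) * 1)
(4) (((- (- a)) * 0) * 1)  =[mul_one →]=  ((- (- a)) * 0)
(5) (- (- a))  =[neg_neg →]=  a    ⊢ (a * 0)
(6) 0  =[neg_neg ←]=  (- (- 0))    ⊢ (a * (- (- 0)))
(7) (- (- 0))  =[add_zero ←]=  ((- (- 0)) + 0)    ⊢ (a * ((- (- 0)) + 0))
(8) 0  =[neg_neg ←]=  (- (- 0))    ⊢ E2

YES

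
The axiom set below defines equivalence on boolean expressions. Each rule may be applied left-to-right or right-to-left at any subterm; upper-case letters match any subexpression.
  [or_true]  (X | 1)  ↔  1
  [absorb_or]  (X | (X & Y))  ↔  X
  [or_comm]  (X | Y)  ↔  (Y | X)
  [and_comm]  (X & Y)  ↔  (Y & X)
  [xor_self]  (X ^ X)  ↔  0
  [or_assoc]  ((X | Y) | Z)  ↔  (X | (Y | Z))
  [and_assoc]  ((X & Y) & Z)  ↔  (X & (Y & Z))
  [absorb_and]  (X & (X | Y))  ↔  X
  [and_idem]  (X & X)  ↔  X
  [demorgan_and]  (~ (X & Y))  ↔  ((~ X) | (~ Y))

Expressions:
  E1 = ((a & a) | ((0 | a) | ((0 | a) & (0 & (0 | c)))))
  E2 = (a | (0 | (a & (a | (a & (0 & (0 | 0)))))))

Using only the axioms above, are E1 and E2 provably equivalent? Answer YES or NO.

step 1: absorb_and (→) rewrites (0 & (0 | c)) into 0, now ((a & a) | ((0 | a) | ((0 | a) & 0)))
step 2: absorb_or (→) rewrites ((0 | a) | ((0 | a) & 0)) into (0 | a), now ((a & a) | (0 | a))
step 3: and_idem (→) rewrites (a & a) into a, now (a | (0 | a))
step 4: and_idem (←) rewrites a into (a & a), now (a | (0 | (a & a)))
step 5: absorb_or (←) rewrites a into (a | (a & 0)), now (a | (0 | (a & (a | (a & 0)))))
step 6: absorb_and (←) rewrites 0 into (0 & (0 | 0)), which is E2

YES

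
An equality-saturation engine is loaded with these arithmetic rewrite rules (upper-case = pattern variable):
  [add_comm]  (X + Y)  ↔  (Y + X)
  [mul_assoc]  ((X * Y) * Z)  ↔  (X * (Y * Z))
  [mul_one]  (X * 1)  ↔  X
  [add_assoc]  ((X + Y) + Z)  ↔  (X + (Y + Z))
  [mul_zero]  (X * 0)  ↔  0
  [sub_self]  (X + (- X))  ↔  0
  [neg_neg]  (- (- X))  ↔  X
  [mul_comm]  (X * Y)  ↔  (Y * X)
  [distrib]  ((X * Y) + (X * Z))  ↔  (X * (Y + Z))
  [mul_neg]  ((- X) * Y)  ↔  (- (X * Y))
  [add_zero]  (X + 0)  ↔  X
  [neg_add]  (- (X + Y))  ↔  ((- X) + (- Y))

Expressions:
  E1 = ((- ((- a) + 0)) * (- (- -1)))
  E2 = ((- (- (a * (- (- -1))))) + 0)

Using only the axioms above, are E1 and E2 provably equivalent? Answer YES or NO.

(1) ((- a) + 0)  =[add_zero →]=  (- a)    ⊢ ((- (- a)) * (- (- -1)))
(2) (- (- -1))  =[neg_neg →]=  -1    ⊢ ((- (- a)) * -1)
(3) (- (- a))  =[neg_neg →]=  a    ⊢ (a * -1)
(4) -1  =[neg_neg ←]=  (- (- -1))    ⊢ (a * (- (- -1)))
(5) (a * (- (- -1)))  =[add_zero ←]=  ((a * (- (- -1))) + 0)
(6) (a * (- (- -1)))  =[neg_neg ←]=  (- (- (a * (- (- -1)))))    ⊢ E2

YES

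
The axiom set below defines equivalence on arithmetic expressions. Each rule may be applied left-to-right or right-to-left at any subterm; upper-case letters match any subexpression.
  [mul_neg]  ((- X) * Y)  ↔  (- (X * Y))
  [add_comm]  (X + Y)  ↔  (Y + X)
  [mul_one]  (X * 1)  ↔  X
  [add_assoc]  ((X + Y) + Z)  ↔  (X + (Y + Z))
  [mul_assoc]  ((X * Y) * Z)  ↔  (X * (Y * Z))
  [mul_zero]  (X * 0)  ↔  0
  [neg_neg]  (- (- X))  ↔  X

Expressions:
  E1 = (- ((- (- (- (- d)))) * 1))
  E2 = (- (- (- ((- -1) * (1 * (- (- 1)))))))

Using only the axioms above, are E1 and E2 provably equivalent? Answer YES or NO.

NO

The axioms are sound identities: if E1 ↔* E2 then E1 and E2 evaluate identically under any assignment.
Under d=0: E1 evaluates to 0, E2 to -1. Distinct ⇒ no rewrite sequence connects them.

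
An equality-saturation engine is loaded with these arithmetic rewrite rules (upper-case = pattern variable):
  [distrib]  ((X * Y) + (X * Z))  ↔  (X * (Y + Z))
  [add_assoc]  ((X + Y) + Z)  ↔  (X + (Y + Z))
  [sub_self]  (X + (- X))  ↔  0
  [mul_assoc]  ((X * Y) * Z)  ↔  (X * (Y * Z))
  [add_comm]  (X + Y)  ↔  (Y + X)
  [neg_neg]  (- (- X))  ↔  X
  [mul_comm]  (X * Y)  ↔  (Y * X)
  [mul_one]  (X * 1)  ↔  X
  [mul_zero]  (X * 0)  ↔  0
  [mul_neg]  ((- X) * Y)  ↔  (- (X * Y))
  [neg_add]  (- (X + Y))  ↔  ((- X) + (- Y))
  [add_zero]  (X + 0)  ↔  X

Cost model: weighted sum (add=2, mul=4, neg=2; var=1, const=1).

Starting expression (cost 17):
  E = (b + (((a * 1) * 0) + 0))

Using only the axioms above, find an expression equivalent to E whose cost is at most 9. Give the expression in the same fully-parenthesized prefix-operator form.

(b + (a * 0))   [cost 9]

(1) (a * 1)  =[mul_one →]=  a    ⊢ (b + ((a * 0) + 0))
(2) ((a * 0) + 0)  =[add_zero →]=  (a * 0)    ⊢ cost 9, within 9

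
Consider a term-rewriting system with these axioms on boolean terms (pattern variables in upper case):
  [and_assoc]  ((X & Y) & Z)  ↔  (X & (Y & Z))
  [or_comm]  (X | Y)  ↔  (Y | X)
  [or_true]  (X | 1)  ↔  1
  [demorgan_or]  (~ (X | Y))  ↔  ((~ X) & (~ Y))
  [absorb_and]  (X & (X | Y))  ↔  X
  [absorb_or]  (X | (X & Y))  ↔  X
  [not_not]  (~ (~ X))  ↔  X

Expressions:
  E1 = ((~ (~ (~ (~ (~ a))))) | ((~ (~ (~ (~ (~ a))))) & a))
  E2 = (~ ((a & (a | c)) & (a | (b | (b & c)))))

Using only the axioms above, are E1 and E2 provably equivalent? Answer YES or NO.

step 1: absorb_or (→) rewrites ((~ (~ (~ (~ (~ a))))) | ((~ (~ (~ (~ (~ a))))) & a)) into (~ (~ (~ (~ (~ a)))))
step 2: not_not (→) rewrites (~ (~ (~ a))) into (~ a), now (~ (~ (~ a)))
step 3: not_not (→) rewrites (~ (~ a)) into a, now (~ a)
step 4: absorb_and (←) rewrites a into (a & (a | b)), now (~ (a & (a | b)))
step 5: absorb_and (←) rewrites a into (a & (a | c)), now (~ ((a & (a | c)) & (a | b)))
step 6: absorb_or (←) rewrites b into (b | (b & c)), which is E2

YES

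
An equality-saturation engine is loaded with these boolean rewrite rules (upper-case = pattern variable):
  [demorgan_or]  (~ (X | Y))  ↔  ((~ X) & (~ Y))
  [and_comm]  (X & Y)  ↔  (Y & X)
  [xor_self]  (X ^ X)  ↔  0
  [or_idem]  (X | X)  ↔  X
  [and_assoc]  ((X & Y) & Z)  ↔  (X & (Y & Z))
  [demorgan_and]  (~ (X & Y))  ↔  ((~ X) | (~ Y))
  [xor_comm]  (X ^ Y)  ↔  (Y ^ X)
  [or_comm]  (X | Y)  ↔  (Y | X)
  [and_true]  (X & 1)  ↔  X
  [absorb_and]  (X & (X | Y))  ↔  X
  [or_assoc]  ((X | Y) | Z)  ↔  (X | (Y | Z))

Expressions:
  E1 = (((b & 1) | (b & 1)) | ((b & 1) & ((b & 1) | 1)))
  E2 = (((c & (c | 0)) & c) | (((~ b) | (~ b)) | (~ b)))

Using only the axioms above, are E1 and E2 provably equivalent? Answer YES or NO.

NO

The axioms are sound identities: if E1 ↔* E2 then E1 and E2 evaluate identically under any assignment.
Under b=0, c=0: E1 evaluates to 0, E2 to 1. Distinct ⇒ no rewrite sequence connects them.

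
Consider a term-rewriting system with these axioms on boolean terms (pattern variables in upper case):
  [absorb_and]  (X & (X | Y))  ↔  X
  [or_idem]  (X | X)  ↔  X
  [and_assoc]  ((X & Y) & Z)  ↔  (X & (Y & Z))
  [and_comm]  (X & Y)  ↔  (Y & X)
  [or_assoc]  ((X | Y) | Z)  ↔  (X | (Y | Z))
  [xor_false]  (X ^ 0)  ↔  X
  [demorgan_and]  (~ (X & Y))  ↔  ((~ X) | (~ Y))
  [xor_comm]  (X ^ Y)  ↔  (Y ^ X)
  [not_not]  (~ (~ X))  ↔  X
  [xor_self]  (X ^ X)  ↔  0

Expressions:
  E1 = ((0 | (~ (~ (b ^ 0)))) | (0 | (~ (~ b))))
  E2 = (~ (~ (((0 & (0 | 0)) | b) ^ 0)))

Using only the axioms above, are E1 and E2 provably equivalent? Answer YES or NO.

(1) (b ^ 0)  =[xor_false →]=  b    ⊢ ((0 | (~ (~ b))) | (0 | (~ (~ b))))
(2) ((0 | (~ (~ b))) | (0 | (~ (~ b))))  =[or_idem →]=  (0 | (~ (~ b)))
(3) (~ (~ b))  =[not_not →]=  b    ⊢ (0 | b)
(4) (0 | b)  =[xor_false ←]=  ((0 | b) ^ 0)
(5) ((0 | b) ^ 0)  =[not_not ←]=  (~ (~ ((0 | b) ^ 0)))
(6) 0  =[absorb_and ←]=  (0 & (0 | 0))    ⊢ E2

YES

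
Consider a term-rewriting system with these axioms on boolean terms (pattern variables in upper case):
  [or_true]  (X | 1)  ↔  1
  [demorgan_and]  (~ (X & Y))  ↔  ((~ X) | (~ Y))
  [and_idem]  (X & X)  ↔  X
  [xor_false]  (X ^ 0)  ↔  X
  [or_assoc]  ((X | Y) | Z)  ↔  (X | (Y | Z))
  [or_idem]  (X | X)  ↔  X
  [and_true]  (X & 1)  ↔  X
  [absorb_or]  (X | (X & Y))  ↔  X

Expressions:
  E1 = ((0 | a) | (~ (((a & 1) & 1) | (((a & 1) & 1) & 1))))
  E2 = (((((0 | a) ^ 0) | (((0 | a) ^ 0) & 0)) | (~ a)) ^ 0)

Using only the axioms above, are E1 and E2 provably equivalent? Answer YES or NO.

YES

step 1: absorb_or (→) rewrites (((a & 1) & 1) | (((a & 1) & 1) & 1)) into ((a & 1) & 1), now ((0 | a) | (~ ((a & 1) & 1)))
step 2: and_true (→) rewrites ((a & 1) & 1) into (a & 1), now ((0 | a) | (~ (a & 1)))
step 3: and_true (→) rewrites (a & 1) into a, now ((0 | a) | (~ a))
step 4: xor_false (←) rewrites (0 | a) into ((0 | a) ^ 0), now (((0 | a) ^ 0) | (~ a))
step 5: xor_false (←) rewrites (((0 | a) ^ 0) | (~ a)) into ((((0 | a) ^ 0) | (~ a)) ^ 0)
step 6: absorb_or (←) rewrites ((0 | a) ^ 0) into (((0 | a) ^ 0) | (((0 | a) ^ 0) & 0)), which is E2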